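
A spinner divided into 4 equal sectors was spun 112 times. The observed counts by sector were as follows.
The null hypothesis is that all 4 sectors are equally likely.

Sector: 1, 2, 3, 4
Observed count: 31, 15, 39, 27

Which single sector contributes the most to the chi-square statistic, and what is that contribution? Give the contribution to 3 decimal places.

2, 6.036

Under H₀ each category has probability 1/4, so each expected count is 112/4 = 28.
cat         O        E   (O−E)²/E
1          31       28     0.3214
2          15       28     6.0357
3          39       28     4.3214
4          27       28     0.0357
The largest term is for 2: 6.036.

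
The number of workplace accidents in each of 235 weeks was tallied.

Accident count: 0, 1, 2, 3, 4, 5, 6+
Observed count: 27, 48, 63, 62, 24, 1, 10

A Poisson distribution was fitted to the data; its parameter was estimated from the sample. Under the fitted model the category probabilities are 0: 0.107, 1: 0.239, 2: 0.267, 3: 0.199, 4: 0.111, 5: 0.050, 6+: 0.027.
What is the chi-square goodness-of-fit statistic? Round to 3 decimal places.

18.395

Expected counts E_i = n·p_i: 235×0.107 = 25.145, 235×0.239 = 56.165, 235×0.267 = 62.745, 235×0.199 = 46.765, 235×0.111 = 26.085, 235×0.050 = 11.75, 235×0.027 = 6.345.
0: (27 − 25.145)²/25.145 = 3.441025/25.145 = 0.1368
1: (48 − 56.165)²/56.165 = 66.667225/56.165 = 1.1870
2: (63 − 62.745)²/62.745 = 0.065025/62.745 = 0.0010
3: (62 − 46.765)²/46.765 = 232.105225/46.765 = 4.9632
4: (24 − 26.085)²/26.085 = 4.347225/26.085 = 0.1667
5: (1 − 11.75)²/11.75 = 115.5625/11.75 = 9.8351
6+: (10 − 6.345)²/6.345 = 13.359025/6.345 = 2.1054
Sum = 18.395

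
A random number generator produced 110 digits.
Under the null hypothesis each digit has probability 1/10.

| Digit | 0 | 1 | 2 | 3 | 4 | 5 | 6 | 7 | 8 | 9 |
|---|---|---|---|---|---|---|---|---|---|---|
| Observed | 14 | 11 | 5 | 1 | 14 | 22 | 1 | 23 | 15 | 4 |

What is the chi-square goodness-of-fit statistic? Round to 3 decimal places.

53.091

Under H₀ each category has probability 1/10, so each expected count is 110/10 = 11.
cat         O        E   (O−E)²/E
0          14       11     0.8182
1          11       11     0.0000
2           5       11     3.2727
3           1       11     9.0909
4          14       11     0.8182
5          22       11    11.0000
6           1       11     9.0909
7          23       11    13.0909
8          15       11     1.4545
9           4       11     4.4545
Sum = 53.091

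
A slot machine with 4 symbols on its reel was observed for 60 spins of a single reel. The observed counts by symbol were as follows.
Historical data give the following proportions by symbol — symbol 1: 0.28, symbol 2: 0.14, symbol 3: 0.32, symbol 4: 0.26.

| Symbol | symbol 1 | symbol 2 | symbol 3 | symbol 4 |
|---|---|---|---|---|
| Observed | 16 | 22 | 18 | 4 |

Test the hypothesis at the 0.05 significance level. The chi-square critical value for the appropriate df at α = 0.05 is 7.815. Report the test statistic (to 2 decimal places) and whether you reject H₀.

Expected counts E_i = n·p_i: 60×0.28 = 16.8, 60×0.14 = 8.4, 60×0.32 = 19.2, 60×0.26 = 15.6.
symbol 1: (16 − 16.8)²/16.8 = 0.64/16.8 = 0.038
symbol 2: (22 − 8.4)²/8.4 = 184.96/8.4 = 22.019
symbol 3: (18 − 19.2)²/19.2 = 1.44/19.2 = 0.075
symbol 4: (4 − 15.6)²/15.6 = 134.56/15.6 = 8.626
Sum = 30.76
df = 3. Since 30.76 > 7.815, we reject H₀.

30.76; reject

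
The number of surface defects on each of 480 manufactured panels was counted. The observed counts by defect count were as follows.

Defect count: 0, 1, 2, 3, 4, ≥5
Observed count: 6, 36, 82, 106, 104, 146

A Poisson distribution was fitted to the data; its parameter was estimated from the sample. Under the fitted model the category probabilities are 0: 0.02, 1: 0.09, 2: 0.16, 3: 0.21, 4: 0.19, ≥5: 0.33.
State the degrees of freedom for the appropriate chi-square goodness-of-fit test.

There are k = 6 categories and 1 parameter estimated from the data, so df = 6 − 1 − 1 = 4.

4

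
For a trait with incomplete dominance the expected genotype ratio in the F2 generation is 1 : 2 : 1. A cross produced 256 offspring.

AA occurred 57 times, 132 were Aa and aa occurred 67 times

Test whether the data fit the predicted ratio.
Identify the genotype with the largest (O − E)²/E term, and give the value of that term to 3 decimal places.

AA, 0.766

Ratio total = 4. Expected counts: 256×1/4 = 64, 256×2/4 = 128, 256×1/4 = 64.
AA: (57 − 64)²/64 = 49/64 = 0.7656
Aa: (132 − 128)²/128 = 16/128 = 0.1250
aa: (67 − 64)²/64 = 9/64 = 0.1406
The largest term is for AA: 0.766.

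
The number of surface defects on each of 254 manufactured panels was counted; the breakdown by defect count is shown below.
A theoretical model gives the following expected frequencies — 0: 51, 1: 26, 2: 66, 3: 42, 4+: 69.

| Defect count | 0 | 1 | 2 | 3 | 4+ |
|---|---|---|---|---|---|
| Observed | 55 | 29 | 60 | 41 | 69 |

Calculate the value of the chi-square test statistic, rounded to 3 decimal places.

1.229

χ² = (55−51)²/51 + (29−26)²/26 + (60−66)²/66 + (41−42)²/42 + (69−69)²/69
   = 0.3137 + 0.3462 + 0.5455 + 0.0238 + 0.0000
Sum = 1.229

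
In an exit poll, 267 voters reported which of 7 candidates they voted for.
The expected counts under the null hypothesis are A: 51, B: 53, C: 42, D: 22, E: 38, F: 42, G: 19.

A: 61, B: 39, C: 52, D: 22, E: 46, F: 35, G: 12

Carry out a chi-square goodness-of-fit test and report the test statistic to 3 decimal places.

13.470

χ² = (61−51)²/51 + (39−53)²/53 + (52−42)²/42 + (22−22)²/22 + (46−38)²/38 + (35−42)²/42 + (12−19)²/19
   = 1.9608 + 3.6981 + 2.3810 + 0.0000 + 1.6842 + 1.1667 + 2.5789
Sum = 13.470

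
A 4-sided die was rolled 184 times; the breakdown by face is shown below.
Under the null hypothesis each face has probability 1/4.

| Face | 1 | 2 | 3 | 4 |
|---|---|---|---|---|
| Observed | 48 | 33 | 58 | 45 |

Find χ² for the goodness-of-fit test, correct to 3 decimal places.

Under H₀ each category has probability 1/4, so each expected count is 184/4 = 46.
cat         O        E   (O−E)²/E
1          48       46     0.0870
2          33       46     3.6739
3          58       46     3.1304
4          45       46     0.0217
Sum = 6.913

6.913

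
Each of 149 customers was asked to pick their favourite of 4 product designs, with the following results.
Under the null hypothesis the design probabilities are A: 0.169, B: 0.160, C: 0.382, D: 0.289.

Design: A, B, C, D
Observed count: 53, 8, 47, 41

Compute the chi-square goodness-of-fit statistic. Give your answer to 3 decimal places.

43.085

Expected counts E_i = n·p_i: 149×0.169 = 25.181, 149×0.160 = 23.84, 149×0.382 = 56.918, 149×0.289 = 43.061.
A: (53 − 25.181)²/25.181 = 773.896761/25.181 = 30.7334
B: (8 − 23.84)²/23.84 = 250.9056/23.84 = 10.5246
C: (47 − 56.918)²/56.918 = 98.366724/56.918 = 1.7282
D: (41 − 43.061)²/43.061 = 4.247721/43.061 = 0.0986
Sum = 43.085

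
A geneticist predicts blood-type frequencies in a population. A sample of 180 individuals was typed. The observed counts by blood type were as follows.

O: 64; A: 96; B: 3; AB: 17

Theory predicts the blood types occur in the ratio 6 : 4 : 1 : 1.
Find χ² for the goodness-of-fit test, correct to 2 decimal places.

Ratio total = 12. Expected counts: 180×6/12 = 90, 180×4/12 = 60, 180×1/12 = 15, 180×1/12 = 15.
χ² = (64−90)²/90 + (96−60)²/60 + (3−15)²/15 + (17−15)²/15
   = 7.511 + 21.600 + 9.600 + 0.267
Sum = 38.98

38.98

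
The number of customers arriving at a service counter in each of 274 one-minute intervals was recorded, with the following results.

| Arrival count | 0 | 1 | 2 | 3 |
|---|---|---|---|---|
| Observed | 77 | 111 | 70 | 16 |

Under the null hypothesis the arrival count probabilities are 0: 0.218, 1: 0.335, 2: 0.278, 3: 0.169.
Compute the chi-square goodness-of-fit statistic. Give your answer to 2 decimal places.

Expected counts E_i = n·p_i: 274×0.218 = 59.732, 274×0.335 = 91.79, 274×0.278 = 76.172, 274×0.169 = 46.306.
0: (77 − 59.732)²/59.732 = 298.183824/59.732 = 4.992
1: (111 − 91.79)²/91.79 = 369.0241/91.79 = 4.020
2: (70 − 76.172)²/76.172 = 38.093584/76.172 = 0.500
3: (16 − 46.306)²/46.306 = 918.453636/46.306 = 19.834
Sum = 29.35

29.35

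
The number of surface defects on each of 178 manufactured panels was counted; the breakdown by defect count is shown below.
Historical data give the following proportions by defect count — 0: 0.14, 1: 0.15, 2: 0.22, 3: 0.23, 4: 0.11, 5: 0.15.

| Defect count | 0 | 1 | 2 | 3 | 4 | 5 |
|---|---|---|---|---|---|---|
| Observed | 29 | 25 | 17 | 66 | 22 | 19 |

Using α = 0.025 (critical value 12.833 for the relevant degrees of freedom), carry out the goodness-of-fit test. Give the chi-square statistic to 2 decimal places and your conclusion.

31.18; reject

Expected counts E_i = n·p_i: 178×0.14 = 24.92, 178×0.15 = 26.7, 178×0.22 = 39.16, 178×0.23 = 40.94, 178×0.11 = 19.58, 178×0.15 = 26.7.
χ² = (29−24.92)²/24.92 + (25−26.7)²/26.7 + (17−39.16)²/39.16 + (66−40.94)²/40.94 + (22−19.58)²/19.58 + (19−26.7)²/26.7
   = 0.668 + 0.108 + 12.540 + 15.340 + 0.299 + 2.221
Sum = 31.18
df = 5. Since 31.18 > 12.833, we reject H₀.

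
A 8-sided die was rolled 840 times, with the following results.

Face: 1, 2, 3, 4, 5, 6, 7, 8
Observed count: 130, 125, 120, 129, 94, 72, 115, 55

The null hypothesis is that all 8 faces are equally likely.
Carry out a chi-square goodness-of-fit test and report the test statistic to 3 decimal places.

Expected count for each of the 8 categories: 840/8 = 105.
χ² = (130−105)²/105 + (125−105)²/105 + (120−105)²/105 + (129−105)²/105 + (94−105)²/105 + (72−105)²/105 + (115−105)²/105 + (55−105)²/105
   = 5.9524 + 3.8095 + 2.1429 + 5.4857 + 1.1524 + 10.3714 + 0.9524 + 23.8095
Sum = 53.676

53.676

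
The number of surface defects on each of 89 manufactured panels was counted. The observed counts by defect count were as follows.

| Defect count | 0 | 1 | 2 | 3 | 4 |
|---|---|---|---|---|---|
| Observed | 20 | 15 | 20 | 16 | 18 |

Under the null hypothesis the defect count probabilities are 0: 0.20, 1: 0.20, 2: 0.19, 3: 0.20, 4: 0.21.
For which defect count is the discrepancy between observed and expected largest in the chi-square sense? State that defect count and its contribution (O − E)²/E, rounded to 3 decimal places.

Expected counts E_i = n·p_i: 89×0.20 = 17.8, 89×0.20 = 17.8, 89×0.19 = 16.91, 89×0.20 = 17.8, 89×0.21 = 18.69.
χ² = (20−17.8)²/17.8 + (15−17.8)²/17.8 + (20−16.91)²/16.91 + (16−17.8)²/17.8 + (18−18.69)²/18.69
   = 0.2719 + 0.4404 + 0.5646 + 0.1820 + 0.0255
The largest term is for 2: 0.565.

2, 0.565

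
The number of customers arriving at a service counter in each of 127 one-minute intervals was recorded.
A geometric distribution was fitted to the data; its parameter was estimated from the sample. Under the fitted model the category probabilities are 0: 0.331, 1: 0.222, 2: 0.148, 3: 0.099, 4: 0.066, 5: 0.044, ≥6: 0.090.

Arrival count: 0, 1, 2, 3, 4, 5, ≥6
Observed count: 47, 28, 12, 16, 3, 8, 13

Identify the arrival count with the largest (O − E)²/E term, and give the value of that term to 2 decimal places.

4, 3.46

Expected counts E_i = n·p_i: 127×0.331 = 42.037, 127×0.222 = 28.194, 127×0.148 = 18.796, 127×0.099 = 12.573, 127×0.066 = 8.382, 127×0.044 = 5.588, 127×0.090 = 11.43.
χ² = (47−42.037)²/42.037 + (28−28.194)²/28.194 + (12−18.796)²/18.796 + (16−12.573)²/12.573 + (3−8.382)²/8.382 + (8−5.588)²/5.588 + (13−11.43)²/11.43
   = 0.586 + 0.001 + 2.457 + 0.934 + 3.456 + 1.041 + 0.216
The largest term is for 4: 3.46.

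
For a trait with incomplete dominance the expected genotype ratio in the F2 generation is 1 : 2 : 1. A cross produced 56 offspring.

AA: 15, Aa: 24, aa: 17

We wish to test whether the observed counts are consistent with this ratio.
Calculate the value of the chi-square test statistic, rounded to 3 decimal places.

1.286

Ratio total = 4. Expected counts: 56×1/4 = 14, 56×2/4 = 28, 56×1/4 = 14.
cat         O        E   (O−E)²/E
AA         15       14     0.0714
Aa         24       28     0.5714
aa         17       14     0.6429
Sum = 1.286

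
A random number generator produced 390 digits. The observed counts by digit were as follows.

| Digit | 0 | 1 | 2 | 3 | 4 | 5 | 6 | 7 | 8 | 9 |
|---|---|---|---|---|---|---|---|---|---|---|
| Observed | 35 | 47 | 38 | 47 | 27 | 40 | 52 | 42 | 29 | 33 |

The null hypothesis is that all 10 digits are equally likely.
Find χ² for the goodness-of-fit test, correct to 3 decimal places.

15.487

Under H₀ each category has probability 1/10, so each expected count is 390/10 = 39.
cat         O        E   (O−E)²/E
0          35       39     0.4103
1          47       39     1.6410
2          38       39     0.0256
3          47       39     1.6410
4          27       39     3.6923
5          40       39     0.0256
6          52       39     4.3333
7          42       39     0.2308
8          29       39     2.5641
9          33       39     0.9231
Sum = 15.487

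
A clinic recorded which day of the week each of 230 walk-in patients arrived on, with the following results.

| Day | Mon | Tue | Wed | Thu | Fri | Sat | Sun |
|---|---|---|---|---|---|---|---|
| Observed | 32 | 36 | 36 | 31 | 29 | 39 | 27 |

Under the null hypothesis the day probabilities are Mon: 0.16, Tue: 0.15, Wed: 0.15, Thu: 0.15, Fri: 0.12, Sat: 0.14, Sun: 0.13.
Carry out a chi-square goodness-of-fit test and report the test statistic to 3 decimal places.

Expected counts E_i = n·p_i: 230×0.16 = 36.8, 230×0.15 = 34.5, 230×0.15 = 34.5, 230×0.15 = 34.5, 230×0.12 = 27.6, 230×0.14 = 32.2, 230×0.13 = 29.9.
Mon: (32 − 36.8)²/36.8 = 23.04/36.8 = 0.6261
Tue: (36 − 34.5)²/34.5 = 2.25/34.5 = 0.0652
Wed: (36 − 34.5)²/34.5 = 2.25/34.5 = 0.0652
Thu: (31 − 34.5)²/34.5 = 12.25/34.5 = 0.3551
Fri: (29 − 27.6)²/27.6 = 1.96/27.6 = 0.0710
Sat: (39 − 32.2)²/32.2 = 46.24/32.2 = 1.4360
Sun: (27 − 29.9)²/29.9 = 8.41/29.9 = 0.2813
Sum = 2.900

2.900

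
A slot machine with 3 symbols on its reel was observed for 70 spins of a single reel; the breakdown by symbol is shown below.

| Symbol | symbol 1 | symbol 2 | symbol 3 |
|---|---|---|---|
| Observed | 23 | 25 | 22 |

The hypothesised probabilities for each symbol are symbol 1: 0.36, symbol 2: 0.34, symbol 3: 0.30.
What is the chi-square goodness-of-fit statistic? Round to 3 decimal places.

0.300

Expected counts E_i = n·p_i: 70×0.36 = 25.2, 70×0.34 = 23.8, 70×0.30 = 21.
symbol 1: (23 − 25.2)²/25.2 = 4.84/25.2 = 0.1921
symbol 2: (25 − 23.8)²/23.8 = 1.44/23.8 = 0.0605
symbol 3: (22 − 21)²/21 = 1/21 = 0.0476
Sum = 0.300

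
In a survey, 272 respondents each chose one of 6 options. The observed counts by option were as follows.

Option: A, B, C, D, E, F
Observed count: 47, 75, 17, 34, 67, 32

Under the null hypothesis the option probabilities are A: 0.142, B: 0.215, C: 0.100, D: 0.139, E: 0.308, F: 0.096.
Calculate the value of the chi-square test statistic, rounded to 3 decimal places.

Expected counts E_i = n·p_i: 272×0.142 = 38.624, 272×0.215 = 58.48, 272×0.100 = 27.2, 272×0.139 = 37.808, 272×0.308 = 83.776, 272×0.096 = 26.112.
χ² = (47−38.624)²/38.624 + (75−58.48)²/58.48 + (17−27.2)²/27.2 + (34−37.808)²/37.808 + (67−83.776)²/83.776 + (32−26.112)²/26.112
   = 1.8164 + 4.6667 + 3.8250 + 0.3835 + 3.3594 + 1.3277
Sum = 15.379

15.379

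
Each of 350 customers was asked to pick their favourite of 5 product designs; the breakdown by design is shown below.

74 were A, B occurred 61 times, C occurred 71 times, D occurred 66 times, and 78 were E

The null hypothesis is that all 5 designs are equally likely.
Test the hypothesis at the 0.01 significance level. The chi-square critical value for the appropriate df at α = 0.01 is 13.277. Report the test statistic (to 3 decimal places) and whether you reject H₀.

Expected count for each of the 5 categories: 350/5 = 70.
χ² = (74−70)²/70 + (61−70)²/70 + (71−70)²/70 + (66−70)²/70 + (78−70)²/70
   = 0.2286 + 1.1571 + 0.0143 + 0.2286 + 0.9143
Sum = 2.543
df = 4. Since 2.543 < 13.277, we do not reject H₀.

2.543; do not reject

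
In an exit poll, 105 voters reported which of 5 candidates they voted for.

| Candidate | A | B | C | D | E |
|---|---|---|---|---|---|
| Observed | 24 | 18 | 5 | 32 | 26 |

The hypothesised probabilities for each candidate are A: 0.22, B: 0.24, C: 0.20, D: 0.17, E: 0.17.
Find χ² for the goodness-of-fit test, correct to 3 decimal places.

29.221

Expected counts E_i = n·p_i: 105×0.22 = 23.1, 105×0.24 = 25.2, 105×0.20 = 21, 105×0.17 = 17.85, 105×0.17 = 17.85.
χ² = (24−23.1)²/23.1 + (18−25.2)²/25.2 + (5−21)²/21 + (32−17.85)²/17.85 + (26−17.85)²/17.85
   = 0.0351 + 2.0571 + 12.1905 + 11.2169 + 3.7211
Sum = 29.221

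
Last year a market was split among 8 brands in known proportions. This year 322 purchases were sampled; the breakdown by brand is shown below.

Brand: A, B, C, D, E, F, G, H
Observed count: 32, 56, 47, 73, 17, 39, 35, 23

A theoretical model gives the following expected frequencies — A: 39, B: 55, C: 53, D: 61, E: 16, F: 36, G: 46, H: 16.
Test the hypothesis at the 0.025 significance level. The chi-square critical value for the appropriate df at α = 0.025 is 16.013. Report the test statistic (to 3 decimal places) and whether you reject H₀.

10.320; do not reject

χ² = (32−39)²/39 + (56−55)²/55 + (47−53)²/53 + (73−61)²/61 + (17−16)²/16 + (39−36)²/36 + (35−46)²/46 + (23−16)²/16
   = 1.2564 + 0.0182 + 0.6792 + 2.3607 + 0.0625 + 0.2500 + 2.6304 + 3.0625
Sum = 10.320
df = 7. Since 10.320 < 16.013, we do not reject H₀.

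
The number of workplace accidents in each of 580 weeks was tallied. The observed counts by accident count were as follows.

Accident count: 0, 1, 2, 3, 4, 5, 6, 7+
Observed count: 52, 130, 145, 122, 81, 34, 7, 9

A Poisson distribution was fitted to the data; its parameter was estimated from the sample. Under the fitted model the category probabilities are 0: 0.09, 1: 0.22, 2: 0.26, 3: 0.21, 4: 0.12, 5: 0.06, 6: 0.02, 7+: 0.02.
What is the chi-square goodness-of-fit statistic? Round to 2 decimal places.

4.56

Expected counts E_i = n·p_i: 580×0.09 = 52.2, 580×0.22 = 127.6, 580×0.26 = 150.8, 580×0.21 = 121.8, 580×0.12 = 69.6, 580×0.06 = 34.8, 580×0.02 = 11.6, 580×0.02 = 11.6.
0: (52 − 52.2)²/52.2 = 0.04/52.2 = 0.001
1: (130 − 127.6)²/127.6 = 5.76/127.6 = 0.045
2: (145 − 150.8)²/150.8 = 33.64/150.8 = 0.223
3: (122 − 121.8)²/121.8 = 0.04/121.8 = 0.000
4: (81 − 69.6)²/69.6 = 129.96/69.6 = 1.867
5: (34 − 34.8)²/34.8 = 0.64/34.8 = 0.018
6: (7 − 11.6)²/11.6 = 21.16/11.6 = 1.824
7+: (9 − 11.6)²/11.6 = 6.76/11.6 = 0.583
Sum = 4.56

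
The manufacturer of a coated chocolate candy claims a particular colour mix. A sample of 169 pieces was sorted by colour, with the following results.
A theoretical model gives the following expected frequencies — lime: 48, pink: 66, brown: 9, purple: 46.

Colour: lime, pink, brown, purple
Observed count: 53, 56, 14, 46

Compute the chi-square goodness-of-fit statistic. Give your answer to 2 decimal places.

4.81

cat         O        E   (O−E)²/E
lime       53       48      0.521
pink       56       66      1.515
brown      14        9      2.778
purple     46       46      0.000
Sum = 4.81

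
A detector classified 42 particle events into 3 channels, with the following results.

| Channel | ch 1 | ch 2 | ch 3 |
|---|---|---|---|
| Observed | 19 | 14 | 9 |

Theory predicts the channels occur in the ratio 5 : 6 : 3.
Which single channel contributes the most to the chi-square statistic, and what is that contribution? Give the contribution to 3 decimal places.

Ratio total = 14. Expected counts: 42×5/14 = 15, 42×6/14 = 18, 42×3/14 = 9.
χ² = (19−15)²/15 + (14−18)²/18 + (9−9)²/9
   = 1.0667 + 0.8889 + 0.0000
The largest term is for ch 1: 1.067.

ch 1, 1.067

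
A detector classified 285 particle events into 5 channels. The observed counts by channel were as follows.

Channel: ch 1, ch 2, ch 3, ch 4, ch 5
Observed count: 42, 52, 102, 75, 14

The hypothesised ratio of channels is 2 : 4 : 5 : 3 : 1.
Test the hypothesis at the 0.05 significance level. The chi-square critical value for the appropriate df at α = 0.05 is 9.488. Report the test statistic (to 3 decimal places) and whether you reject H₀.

Ratio total = 15. Expected counts: 285×2/15 = 38, 285×4/15 = 76, 285×5/15 = 95, 285×3/15 = 57, 285×1/15 = 19.
ch 1: (42 − 38)²/38 = 16/38 = 0.4211
ch 2: (52 − 76)²/76 = 576/76 = 7.5789
ch 3: (102 − 95)²/95 = 49/95 = 0.5158
ch 4: (75 − 57)²/57 = 324/57 = 5.6842
ch 5: (14 − 19)²/19 = 25/19 = 1.3158
Sum = 15.516
df = 4. Since 15.516 > 9.488, we reject H₀.

15.516; reject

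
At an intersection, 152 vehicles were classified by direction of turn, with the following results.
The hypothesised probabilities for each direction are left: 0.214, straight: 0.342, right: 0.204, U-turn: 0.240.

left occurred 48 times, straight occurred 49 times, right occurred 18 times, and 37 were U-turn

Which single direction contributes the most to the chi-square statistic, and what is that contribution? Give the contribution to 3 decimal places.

Expected counts E_i = n·p_i: 152×0.214 = 32.528, 152×0.342 = 51.984, 152×0.204 = 31.008, 152×0.240 = 36.48.
cat           O        E   (O−E)²/E
left         48   32.528     7.3593
straight     49   51.984     0.1713
right        18   31.008     5.4569
U-turn       37    36.48     0.0074
The largest term is for left: 7.359.

left, 7.359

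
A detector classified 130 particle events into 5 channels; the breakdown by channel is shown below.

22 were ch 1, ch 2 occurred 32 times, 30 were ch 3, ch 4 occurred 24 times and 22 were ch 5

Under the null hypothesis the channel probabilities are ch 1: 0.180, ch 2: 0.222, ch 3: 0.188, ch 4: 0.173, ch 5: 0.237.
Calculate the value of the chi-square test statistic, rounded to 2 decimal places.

Expected counts E_i = n·p_i: 130×0.180 = 23.4, 130×0.222 = 28.86, 130×0.188 = 24.44, 130×0.173 = 22.49, 130×0.237 = 30.81.
χ² = (22−23.4)²/23.4 + (32−28.86)²/28.86 + (30−24.44)²/24.44 + (24−22.49)²/22.49 + (22−30.81)²/30.81
   = 0.084 + 0.342 + 1.265 + 0.101 + 2.519
Sum = 4.31

4.31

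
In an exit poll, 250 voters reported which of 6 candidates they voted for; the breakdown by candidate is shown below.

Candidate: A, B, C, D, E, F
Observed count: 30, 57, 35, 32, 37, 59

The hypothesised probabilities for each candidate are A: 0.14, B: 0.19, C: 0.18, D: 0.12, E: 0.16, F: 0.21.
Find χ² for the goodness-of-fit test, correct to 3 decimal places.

Expected counts E_i = n·p_i: 250×0.14 = 35, 250×0.19 = 47.5, 250×0.18 = 45, 250×0.12 = 30, 250×0.16 = 40, 250×0.21 = 52.5.
χ² = (30−35)²/35 + (57−47.5)²/47.5 + (35−45)²/45 + (32−30)²/30 + (37−40)²/40 + (59−52.5)²/52.5
   = 0.7143 + 1.9000 + 2.2222 + 0.1333 + 0.2250 + 0.8048
Sum = 6.000

6.000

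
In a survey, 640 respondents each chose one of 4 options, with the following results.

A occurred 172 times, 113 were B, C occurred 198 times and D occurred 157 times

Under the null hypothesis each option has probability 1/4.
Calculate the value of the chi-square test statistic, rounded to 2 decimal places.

23.79

Expected count for each of the 4 categories: 640/4 = 160.
cat         O        E   (O−E)²/E
A         172      160      0.900
B         113      160     13.806
C         198      160      9.025
D         157      160      0.056
Sum = 23.79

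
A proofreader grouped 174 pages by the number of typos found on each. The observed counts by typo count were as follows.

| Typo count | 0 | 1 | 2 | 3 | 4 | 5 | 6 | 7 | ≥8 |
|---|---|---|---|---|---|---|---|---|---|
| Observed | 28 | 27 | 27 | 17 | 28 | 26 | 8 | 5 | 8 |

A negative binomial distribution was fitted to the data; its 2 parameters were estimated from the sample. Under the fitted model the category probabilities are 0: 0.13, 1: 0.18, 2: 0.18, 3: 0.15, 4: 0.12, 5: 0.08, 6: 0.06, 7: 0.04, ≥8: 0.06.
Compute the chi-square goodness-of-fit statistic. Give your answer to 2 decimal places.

20.25

Expected counts E_i = n·p_i: 174×0.13 = 22.62, 174×0.18 = 31.32, 174×0.18 = 31.32, 174×0.15 = 26.1, 174×0.12 = 20.88, 174×0.08 = 13.92, 174×0.06 = 10.44, 174×0.04 = 6.96, 174×0.06 = 10.44.
0: (28 − 22.62)²/22.62 = 28.9444/22.62 = 1.280
1: (27 − 31.32)²/31.32 = 18.6624/31.32 = 0.596
2: (27 − 31.32)²/31.32 = 18.6624/31.32 = 0.596
3: (17 − 26.1)²/26.1 = 82.81/26.1 = 3.173
4: (28 − 20.88)²/20.88 = 50.6944/20.88 = 2.428
5: (26 − 13.92)²/13.92 = 145.9264/13.92 = 10.483
6: (8 − 10.44)²/10.44 = 5.9536/10.44 = 0.570
7: (5 − 6.96)²/6.96 = 3.8416/6.96 = 0.552
≥8: (8 − 10.44)²/10.44 = 5.9536/10.44 = 0.570
Sum = 20.25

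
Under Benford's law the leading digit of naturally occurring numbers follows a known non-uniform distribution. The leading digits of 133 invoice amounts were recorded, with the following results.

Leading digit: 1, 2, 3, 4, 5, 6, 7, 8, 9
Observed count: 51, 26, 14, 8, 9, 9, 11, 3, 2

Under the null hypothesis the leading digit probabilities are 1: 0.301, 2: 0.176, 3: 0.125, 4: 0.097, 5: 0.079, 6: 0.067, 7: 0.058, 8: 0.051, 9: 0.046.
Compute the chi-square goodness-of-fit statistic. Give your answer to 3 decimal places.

12.066

Expected counts E_i = n·p_i: 133×0.301 = 40.033, 133×0.176 = 23.408, 133×0.125 = 16.625, 133×0.097 = 12.901, 133×0.079 = 10.507, 133×0.067 = 8.911, 133×0.058 = 7.714, 133×0.051 = 6.783, 133×0.046 = 6.118.
cat         O        E   (O−E)²/E
1          51   40.033     3.0044
2          26   23.408     0.2870
3          14   16.625     0.4145
4           8   12.901     1.8619
5           9   10.507     0.2161
6           9    8.911     0.0009
7          11    7.714     1.3998
8           3    6.783     2.1098
9           2    6.118     2.7718
Sum = 12.066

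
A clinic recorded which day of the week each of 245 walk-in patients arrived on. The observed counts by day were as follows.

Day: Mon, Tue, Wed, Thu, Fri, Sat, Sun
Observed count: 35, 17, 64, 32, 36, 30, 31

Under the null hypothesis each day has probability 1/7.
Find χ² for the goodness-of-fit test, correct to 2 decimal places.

34.74

Expected count for each of the 7 categories: 245/7 = 35.
cat         O        E   (O−E)²/E
Mon        35       35      0.000
Tue        17       35      9.257
Wed        64       35     24.029
Thu        32       35      0.257
Fri        36       35      0.029
Sat        30       35      0.714
Sun        31       35      0.457
Sum = 34.74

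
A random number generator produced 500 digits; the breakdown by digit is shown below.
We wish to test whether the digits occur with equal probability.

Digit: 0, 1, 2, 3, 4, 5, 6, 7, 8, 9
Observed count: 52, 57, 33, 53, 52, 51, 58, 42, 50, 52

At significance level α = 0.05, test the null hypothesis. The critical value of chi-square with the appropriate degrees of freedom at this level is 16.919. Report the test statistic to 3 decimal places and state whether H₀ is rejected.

9.760; do not reject

Under H₀ each category has probability 1/10, so each expected count is 500/10 = 50.
cat         O        E   (O−E)²/E
0          52       50     0.0800
1          57       50     0.9800
2          33       50     5.7800
3          53       50     0.1800
4          52       50     0.0800
5          51       50     0.0200
6          58       50     1.2800
7          42       50     1.2800
8          50       50     0.0000
9          52       50     0.0800
Sum = 9.760
df = 9. Since 9.760 < 16.919, we do not reject H₀.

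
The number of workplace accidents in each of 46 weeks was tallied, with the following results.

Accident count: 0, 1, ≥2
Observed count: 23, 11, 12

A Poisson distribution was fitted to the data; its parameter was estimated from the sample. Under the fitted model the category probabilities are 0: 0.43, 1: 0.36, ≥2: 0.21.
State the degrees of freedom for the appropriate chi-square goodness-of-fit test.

There are k = 3 categories and 1 parameter estimated from the data, so df = 3 − 1 − 1 = 1.

1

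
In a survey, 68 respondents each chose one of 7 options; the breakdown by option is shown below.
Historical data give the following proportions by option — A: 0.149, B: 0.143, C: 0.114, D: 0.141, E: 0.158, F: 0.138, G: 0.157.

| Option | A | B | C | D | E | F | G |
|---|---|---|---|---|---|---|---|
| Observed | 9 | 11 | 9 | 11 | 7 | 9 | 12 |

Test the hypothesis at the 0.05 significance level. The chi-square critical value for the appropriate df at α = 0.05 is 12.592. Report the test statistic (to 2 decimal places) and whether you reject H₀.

Expected counts E_i = n·p_i: 68×0.149 = 10.132, 68×0.143 = 9.724, 68×0.114 = 7.752, 68×0.141 = 9.588, 68×0.158 = 10.744, 68×0.138 = 9.384, 68×0.157 = 10.676.
cat         O        E   (O−E)²/E
A           9   10.132      0.126
B          11    9.724      0.167
C           9    7.752      0.201
D          11    9.588      0.208
E           7   10.744      1.305
F           9    9.384      0.016
G          12   10.676      0.164
Sum = 2.19
df = 6. Since 2.19 < 12.592, we do not reject H₀.

2.19; do not reject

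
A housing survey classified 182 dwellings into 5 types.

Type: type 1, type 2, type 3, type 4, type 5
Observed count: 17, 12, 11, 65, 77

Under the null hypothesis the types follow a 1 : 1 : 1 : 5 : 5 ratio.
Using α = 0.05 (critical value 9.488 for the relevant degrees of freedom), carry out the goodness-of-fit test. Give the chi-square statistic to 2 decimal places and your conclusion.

Ratio total = 13. Expected counts: 182×1/13 = 14, 182×1/13 = 14, 182×1/13 = 14, 182×5/13 = 70, 182×5/13 = 70.
type 1: (17 − 14)²/14 = 9/14 = 0.643
type 2: (12 − 14)²/14 = 4/14 = 0.286
type 3: (11 − 14)²/14 = 9/14 = 0.643
type 4: (65 − 70)²/70 = 25/70 = 0.357
type 5: (77 − 70)²/70 = 49/70 = 0.700
Sum = 2.63
df = 4. Since 2.63 < 9.488, we do not reject H₀.

2.63; do not reject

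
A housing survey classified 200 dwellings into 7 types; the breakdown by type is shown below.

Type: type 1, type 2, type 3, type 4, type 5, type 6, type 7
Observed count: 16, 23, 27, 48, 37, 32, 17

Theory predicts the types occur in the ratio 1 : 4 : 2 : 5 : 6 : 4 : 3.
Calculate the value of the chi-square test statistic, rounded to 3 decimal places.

24.256

Ratio total = 25. Expected counts: 200×1/25 = 8, 200×4/25 = 32, 200×2/25 = 16, 200×5/25 = 40, 200×6/25 = 48, 200×4/25 = 32, 200×3/25 = 24.
χ² = (16−8)²/8 + (23−32)²/32 + (27−16)²/16 + (48−40)²/40 + (37−48)²/48 + (32−32)²/32 + (17−24)²/24
   = 8.0000 + 2.5313 + 7.5625 + 1.6000 + 2.5208 + 0.0000 + 2.0417
Sum = 24.256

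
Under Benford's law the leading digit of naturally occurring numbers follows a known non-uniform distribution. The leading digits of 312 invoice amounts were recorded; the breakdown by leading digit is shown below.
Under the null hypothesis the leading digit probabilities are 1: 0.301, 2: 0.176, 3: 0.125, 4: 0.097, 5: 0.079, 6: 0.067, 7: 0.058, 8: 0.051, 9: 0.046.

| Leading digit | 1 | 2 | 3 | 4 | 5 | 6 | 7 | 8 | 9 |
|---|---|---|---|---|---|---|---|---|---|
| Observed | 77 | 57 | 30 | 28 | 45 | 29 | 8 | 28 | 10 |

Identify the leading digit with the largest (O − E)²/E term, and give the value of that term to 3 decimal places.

5, 16.805

Expected counts E_i = n·p_i: 312×0.301 = 93.912, 312×0.176 = 54.912, 312×0.125 = 39, 312×0.097 = 30.264, 312×0.079 = 24.648, 312×0.067 = 20.904, 312×0.058 = 18.096, 312×0.051 = 15.912, 312×0.046 = 14.352.
1: (77 − 93.912)²/93.912 = 286.015744/93.912 = 3.0456
2: (57 − 54.912)²/54.912 = 4.359744/54.912 = 0.0794
3: (30 − 39)²/39 = 81/39 = 2.0769
4: (28 − 30.264)²/30.264 = 5.125696/30.264 = 0.1694
5: (45 − 24.648)²/24.648 = 414.203904/24.648 = 16.8048
6: (29 − 20.904)²/20.904 = 65.545216/20.904 = 3.1355
7: (8 − 18.096)²/18.096 = 101.929216/18.096 = 5.6327
8: (28 − 15.912)²/15.912 = 146.119744/15.912 = 9.1830
9: (10 − 14.352)²/14.352 = 18.939904/14.352 = 1.3197
The largest term is for 5: 16.805.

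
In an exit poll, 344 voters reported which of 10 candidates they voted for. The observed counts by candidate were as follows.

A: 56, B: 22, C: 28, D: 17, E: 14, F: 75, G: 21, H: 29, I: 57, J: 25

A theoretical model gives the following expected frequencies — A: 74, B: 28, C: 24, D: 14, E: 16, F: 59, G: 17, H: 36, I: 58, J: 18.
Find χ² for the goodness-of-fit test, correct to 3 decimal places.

χ² = (56−74)²/74 + (22−28)²/28 + (28−24)²/24 + (17−14)²/14 + (14−16)²/16 + (75−59)²/59 + (21−17)²/17 + (29−36)²/36 + (57−58)²/58 + (25−18)²/18
   = 4.3784 + 1.2857 + 0.6667 + 0.6429 + 0.2500 + 4.3390 + 0.9412 + 1.3611 + 0.0172 + 2.7222
Sum = 16.604

16.604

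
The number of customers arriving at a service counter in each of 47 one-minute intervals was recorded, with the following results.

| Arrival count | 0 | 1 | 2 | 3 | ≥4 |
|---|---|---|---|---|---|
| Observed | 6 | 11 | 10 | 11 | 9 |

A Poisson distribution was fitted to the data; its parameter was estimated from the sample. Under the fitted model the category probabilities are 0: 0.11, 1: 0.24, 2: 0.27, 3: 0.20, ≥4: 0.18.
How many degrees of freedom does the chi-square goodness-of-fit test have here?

There are k = 5 categories and 1 parameter estimated from the data, so df = 5 − 1 − 1 = 3.

3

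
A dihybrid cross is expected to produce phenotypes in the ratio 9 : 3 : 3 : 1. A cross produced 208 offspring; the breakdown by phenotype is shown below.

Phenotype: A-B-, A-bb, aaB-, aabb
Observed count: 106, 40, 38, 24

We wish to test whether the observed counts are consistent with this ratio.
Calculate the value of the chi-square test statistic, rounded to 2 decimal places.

10.39

Ratio total = 16. Expected counts: 208×9/16 = 117, 208×3/16 = 39, 208×3/16 = 39, 208×1/16 = 13.
cat         O        E   (O−E)²/E
A-B-      106      117      1.034
A-bb       40       39      0.026
aaB-       38       39      0.026
aabb       24       13      9.308
Sum = 10.39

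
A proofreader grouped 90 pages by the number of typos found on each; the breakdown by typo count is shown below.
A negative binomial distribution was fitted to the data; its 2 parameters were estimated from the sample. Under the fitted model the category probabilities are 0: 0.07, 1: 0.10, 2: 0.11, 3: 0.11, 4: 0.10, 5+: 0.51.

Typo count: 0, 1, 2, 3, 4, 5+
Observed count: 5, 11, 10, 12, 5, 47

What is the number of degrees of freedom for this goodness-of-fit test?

3

There are k = 6 categories and 2 parameters estimated from the data, so df = 6 − 1 − 2 = 3.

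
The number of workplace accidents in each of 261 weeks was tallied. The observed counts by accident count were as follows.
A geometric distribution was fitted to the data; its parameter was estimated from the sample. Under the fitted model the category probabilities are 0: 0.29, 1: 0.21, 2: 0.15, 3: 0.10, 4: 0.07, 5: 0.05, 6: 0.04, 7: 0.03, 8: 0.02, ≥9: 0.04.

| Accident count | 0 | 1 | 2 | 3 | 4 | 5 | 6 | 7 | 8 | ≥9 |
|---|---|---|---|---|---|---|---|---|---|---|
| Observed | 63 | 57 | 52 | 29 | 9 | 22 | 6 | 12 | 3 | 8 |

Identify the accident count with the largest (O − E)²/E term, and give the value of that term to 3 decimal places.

5, 6.138

Expected counts E_i = n·p_i: 261×0.29 = 75.69, 261×0.21 = 54.81, 261×0.15 = 39.15, 261×0.10 = 26.1, 261×0.07 = 18.27, 261×0.05 = 13.05, 261×0.04 = 10.44, 261×0.03 = 7.83, 261×0.02 = 5.22, 261×0.04 = 10.44.
χ² = (63−75.69)²/75.69 + (57−54.81)²/54.81 + (52−39.15)²/39.15 + (29−26.1)²/26.1 + (9−18.27)²/18.27 + (22−13.05)²/13.05 + (6−10.44)²/10.44 + (12−7.83)²/7.83 + (3−5.22)²/5.22 + (8−10.44)²/10.44
   = 2.1276 + 0.0875 + 4.2177 + 0.3222 + 4.7035 + 6.1381 + 1.8883 + 2.2208 + 0.9441 + 0.5703
The largest term is for 5: 6.138.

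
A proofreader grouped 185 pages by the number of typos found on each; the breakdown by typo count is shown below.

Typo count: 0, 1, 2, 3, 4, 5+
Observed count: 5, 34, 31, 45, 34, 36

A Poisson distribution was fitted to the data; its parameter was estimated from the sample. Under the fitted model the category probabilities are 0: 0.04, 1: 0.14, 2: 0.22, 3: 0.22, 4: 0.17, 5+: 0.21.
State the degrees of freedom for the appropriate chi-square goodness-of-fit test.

There are k = 6 categories and 1 parameter estimated from the data, so df = 6 − 1 − 1 = 4.

4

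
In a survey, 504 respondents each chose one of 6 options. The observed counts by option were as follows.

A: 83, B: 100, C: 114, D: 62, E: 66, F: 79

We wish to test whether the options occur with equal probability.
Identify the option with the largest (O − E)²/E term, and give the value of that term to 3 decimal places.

C, 10.714

Expected count for each of the 6 categories: 504/6 = 84.
χ² = (83−84)²/84 + (100−84)²/84 + (114−84)²/84 + (62−84)²/84 + (66−84)²/84 + (79−84)²/84
   = 0.0119 + 3.0476 + 10.7143 + 5.7619 + 3.8571 + 0.2976
The largest term is for C: 10.714.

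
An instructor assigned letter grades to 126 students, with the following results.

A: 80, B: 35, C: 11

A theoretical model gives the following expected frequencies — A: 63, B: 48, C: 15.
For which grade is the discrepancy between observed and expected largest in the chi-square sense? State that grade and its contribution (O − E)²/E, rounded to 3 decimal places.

A, 4.587

χ² = (80−63)²/63 + (35−48)²/48 + (11−15)²/15
   = 4.5873 + 3.5208 + 1.0667
The largest term is for A: 4.587.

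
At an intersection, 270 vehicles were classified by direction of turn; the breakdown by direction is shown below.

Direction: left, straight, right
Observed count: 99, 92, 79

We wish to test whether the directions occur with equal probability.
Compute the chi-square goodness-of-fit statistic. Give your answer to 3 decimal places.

Expected count for each of the 3 categories: 270/3 = 90.
left: (99 − 90)²/90 = 81/90 = 0.9000
straight: (92 − 90)²/90 = 4/90 = 0.0444
right: (79 − 90)²/90 = 121/90 = 1.3444
Sum = 2.289

2.289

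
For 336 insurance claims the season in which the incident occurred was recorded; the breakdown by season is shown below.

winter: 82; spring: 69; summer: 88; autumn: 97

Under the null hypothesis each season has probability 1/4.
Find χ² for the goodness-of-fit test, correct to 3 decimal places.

Under H₀ each category has probability 1/4, so each expected count is 336/4 = 84.
χ² = (82−84)²/84 + (69−84)²/84 + (88−84)²/84 + (97−84)²/84
   = 0.0476 + 2.6786 + 0.1905 + 2.0119
Sum = 4.929

4.929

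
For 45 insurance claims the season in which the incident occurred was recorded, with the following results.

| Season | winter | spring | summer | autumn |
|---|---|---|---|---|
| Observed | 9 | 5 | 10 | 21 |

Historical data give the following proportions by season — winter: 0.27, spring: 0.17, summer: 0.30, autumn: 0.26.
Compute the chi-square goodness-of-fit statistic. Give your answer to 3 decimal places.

Expected counts E_i = n·p_i: 45×0.27 = 12.15, 45×0.17 = 7.65, 45×0.30 = 13.5, 45×0.26 = 11.7.
winter: (9 − 12.15)²/12.15 = 9.9225/12.15 = 0.8167
spring: (5 − 7.65)²/7.65 = 7.0225/7.65 = 0.9180
summer: (10 − 13.5)²/13.5 = 12.25/13.5 = 0.9074
autumn: (21 − 11.7)²/11.7 = 86.49/11.7 = 7.3923
Sum = 10.034

10.034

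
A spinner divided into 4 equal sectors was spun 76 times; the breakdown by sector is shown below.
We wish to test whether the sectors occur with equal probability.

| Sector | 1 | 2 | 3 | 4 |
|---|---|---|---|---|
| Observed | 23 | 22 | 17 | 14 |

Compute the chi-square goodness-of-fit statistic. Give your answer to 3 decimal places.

2.842

Under H₀ each category has probability 1/4, so each expected count is 76/4 = 19.
χ² = (23−19)²/19 + (22−19)²/19 + (17−19)²/19 + (14−19)²/19
   = 0.8421 + 0.4737 + 0.2105 + 1.3158
Sum = 2.842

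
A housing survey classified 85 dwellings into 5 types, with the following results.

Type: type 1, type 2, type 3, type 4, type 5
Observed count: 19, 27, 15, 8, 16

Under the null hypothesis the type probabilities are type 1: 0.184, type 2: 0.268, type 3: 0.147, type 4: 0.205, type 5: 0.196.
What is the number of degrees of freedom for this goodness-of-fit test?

There are k = 5 categories and no parameters were estimated from the data, so df = 5 − 1 = 4.

4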